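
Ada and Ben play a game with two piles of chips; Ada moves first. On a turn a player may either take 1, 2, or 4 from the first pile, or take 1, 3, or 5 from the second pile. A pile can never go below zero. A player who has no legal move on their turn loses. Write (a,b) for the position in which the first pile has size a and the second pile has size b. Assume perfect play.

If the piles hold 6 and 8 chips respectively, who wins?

Ben wins.

Work bottom-up. With no move the player to move loses. Otherwise the position is W if at least one move leads to an L position for the opponent, and L if every move leads to a W.
No move ever increases a pile, so every position that can arise here has a ≤ 6 and b ≤ 8; it is enough to label the cells with 0 ≤ a ≤ 6 and 0 ≤ b ≤ 8.
Every move lowers a or b (never raises either), so fill the grid row by row in increasing a, and left to right within a row: each cell's successors are then already labelled.
      b=0  b=1  b=2  b=3  b=4  b=5  b=6  b=7  b=8
a=0:    L    W    L    W    L    W    L    W    L
a=1:    W    L    W    L    W    L    W    L    W
a=2:    W    W    W    W    W    W    W    W    W
a=3:    L    W    L    W    L    W    L    W    L
a=4:    W    L    W    L    W    L    W    L    W
a=5:    W    W    W    W    W    W    W    W    W
a=6:    L    W    L    W    L    W    L    W    L
Cells with no legal move (terminal, hence L): (0,0).
The remaining L cells, each justified by listing all of its moves:
(0,2): L (sole option (0,1)(W) is W)
(0,4): L (options (0,3)(W), (0,1)(W) are all W)
(0,6): L (options (0,5)(W), (0,3)(W), (0,1)(W) are all W)
(0,8): L (options (0,7)(W), (0,5)(W), (0,3)(W) are all W)
(1,1): L (options (0,1)(W), (1,0)(W) are all W)
(1,3): L (options (0,3)(W), (1,2)(W), (1,0)(W) are all W)
(1,5): L (options (0,5)(W), (1,4)(W), (1,2)(W), (1,0)(W) are all W)
(1,7): L (options (0,7)(W), (1,6)(W), (1,4)(W), (1,2)(W) are all W)
(3,0): L (options (2,0)(W), (1,0)(W) are all W)
(3,2): L (options (2,2)(W), (1,2)(W), (3,1)(W) are all W)
(3,4): L (options (2,4)(W), (1,4)(W), (3,3)(W), (3,1)(W) are all W)
(3,6): L (options (2,6)(W), (1,6)(W), (3,5)(W), (3,3)(W), (3,1)(W) are all W)
(3,8): L (options (2,8)(W), (1,8)(W), (3,7)(W), (3,5)(W), (3,3)(W) are all W)
(4,1): L (options (3,1)(W), (2,1)(W), (0,1)(W), (4,0)(W) are all W)
(4,3): L (options (3,3)(W), (2,3)(W), (0,3)(W), (4,2)(W), (4,0)(W) are all W)
(4,5): L (options (3,5)(W), (2,5)(W), (0,5)(W), (4,4)(W), (4,2)(W), (4,0)(W) are all W)
(4,7): L (options (3,7)(W), (2,7)(W), (0,7)(W), (4,6)(W), (4,4)(W), (4,2)(W) are all W)
(6,0): L (options (5,0)(W), (4,0)(W), (2,0)(W) are all W)
(6,2): L (options (5,2)(W), (4,2)(W), (2,2)(W), (6,1)(W) are all W)
(6,4): L (options (5,4)(W), (4,4)(W), (2,4)(W), (6,3)(W), (6,1)(W) are all W)
(6,6): L (options (5,6)(W), (4,6)(W), (2,6)(W), (6,5)(W), (6,3)(W), (6,1)(W) are all W)
(6,8): L (options (5,8)(W), (4,8)(W), (2,8)(W), (6,7)(W), (6,5)(W), (6,3)(W) are all W)
Every other cell has at least one move into one of the L cells above, so it is W.
The starting position (6,8) is L: whatever Ada does, the opponent receives a W position.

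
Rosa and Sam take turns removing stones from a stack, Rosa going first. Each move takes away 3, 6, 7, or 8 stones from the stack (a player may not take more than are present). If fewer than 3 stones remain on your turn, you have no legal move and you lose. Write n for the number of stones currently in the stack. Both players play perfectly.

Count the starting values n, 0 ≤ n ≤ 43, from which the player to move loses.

12

Classify positions by backward induction: terminal positions (no move available) are L. From any other position, the mover wins iff some move reaches an L.
n=0: no move → L
n=1: no move → L
n=2: no move → L
n=3: →0(L), so W
n=4: →1(L), so W
n=5: →2(L), so W
n=6: →0(L), so W
n=7: →1(L), so W
n=8: →2(L), so W
n=9: →2(L), so W
n=10: →2(L), so W
n=11: →8(W), 5(W), 4(W), 3(W) — all W, so L
n=12: →9(W), 6(W), 5(W), 4(W) — all W, so L
n=13: →10(W), 7(W), 6(W), 5(W) — all W, so L
n=14: →11(L), so W
n=15: →12(L), so W
n=16: →13(L), so W
n=17: →11(L), so W
n=18: →12(L), so W
n=19: →13(L), so W
n=20: →13(L), so W
n=21: →13(L), so W
n=22: →19(W), 16(W), 15(W), 14(W) — all W, so L
n=23: →20(W), 17(W), 16(W), 15(W) — all W, so L
n=24: →21(W), 18(W), 17(W), 16(W) — all W, so L
n=25: →22(L), so W
n=26: →23(L), so W
n=27: →24(L), so W
n=28: →22(L), so W
n=29: →23(L), so W
n=30: →24(L), so W
n=31: →24(L), so W
n=32: →24(L), so W
n=33: →30(W), 27(W), 26(W), 25(W) — all W, so L
n=34: →31(W), 28(W), 27(W), 26(W) — all W, so L
n=35: →32(W), 29(W), 28(W), 27(W) — all W, so L
n=36: →33(L), so W
n=37: →34(L), so W
n=38: →35(L), so W
n=39: →33(L), so W
n=40: →34(L), so W
n=41: →35(L), so W
n=42: →35(L), so W
n=43: →35(L), so W
L entries with 0 ≤ n ≤ 43: n = 0, 1, 2, 11, 12, 13, 22, 23, 24, 33, 34, 35; that makes 12.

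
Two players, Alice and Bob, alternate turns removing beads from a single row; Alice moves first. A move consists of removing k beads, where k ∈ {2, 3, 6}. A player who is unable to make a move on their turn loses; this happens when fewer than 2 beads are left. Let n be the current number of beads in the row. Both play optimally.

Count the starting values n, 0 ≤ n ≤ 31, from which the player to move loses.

Use the standard recursion: the mover loses at a terminal position; elsewhere, the mover wins exactly when some move hands the opponent an L position.
n=0: no move → L
n=1: no move → L
n=2: W (go to 0, an L position)
n=3: W (go to 1, an L position)
n=4: W (go to 1, an L position)
n=5: L (options 3(W), 2(W) are all W)
n=6: W (go to 0, an L position)
n=7: W (go to 5, an L position)
n=8: W (go to 5, an L position)
n=9: L (options 7(W), 6(W), 3(W) are all W)
n=10: L (options 8(W), 7(W), 4(W) are all W)
n=11: W (go to 9, an L position)
n=12: W (go to 10, an L position)
n=13: W (go to 10, an L position)
n=14: L (options 12(W), 11(W), 8(W) are all W)
n=15: W (go to 9, an L position)
n=16: W (go to 14, an L position)
n=17: W (go to 14, an L position)
n=18: L (options 16(W), 15(W), 12(W) are all W)
n=19: L (options 17(W), 16(W), 13(W) are all W)
n=20: W (go to 18, an L position)
n=21: W (go to 19, an L position)
n=22: W (go to 19, an L position)
n=23: L (options 21(W), 20(W), 17(W) are all W)
n=24: W (go to 18, an L position)
n=25: W (go to 23, an L position)
n=26: W (go to 23, an L position)
n=27: L (options 25(W), 24(W), 21(W) are all W)
n=28: L (options 26(W), 25(W), 22(W) are all W)
n=29: W (go to 27, an L position)
n=30: W (go to 28, an L position)
n=31: W (go to 28, an L position)
L entries with 0 ≤ n ≤ 31: n = 0, 1, 5, 9, 10, 14, 18, 19, 23, 27, 28; that makes 11.

11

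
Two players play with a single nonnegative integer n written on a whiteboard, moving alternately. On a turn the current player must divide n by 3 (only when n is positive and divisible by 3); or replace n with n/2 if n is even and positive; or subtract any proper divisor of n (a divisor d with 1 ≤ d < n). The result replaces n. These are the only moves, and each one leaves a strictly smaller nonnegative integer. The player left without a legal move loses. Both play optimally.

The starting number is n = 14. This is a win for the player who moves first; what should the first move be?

Move to 7.

Use the standard recursion: the mover loses at a terminal position; elsewhere, the mover wins exactly when some move hands the opponent an L position.
n=0: no move → L
n=1: no move → L
n=2: W (go to 1, an L position)
n=3: W (go to 1, an L position)
n=4: L (options 2(W), 3(W) are all W)
n=5: W (go to 4, an L position)
n=6: W (go to 4, an L position)
n=7: L (sole option 6(W) is W)
n=8: W (go to 4, an L position)
n=9: L (options 3(W), 6(W), 8(W) are all W)
n=10: W (go to 9, an L position)
n=11: L (sole option 10(W) is W)
n=12: W (go to 4, an L position)
n=13: L (sole option 12(W) is W)
n=14: W (go to 7, an L position)
From 14, the L positions reachable in one move are: 7, 13. Any move reaching one of these is winning.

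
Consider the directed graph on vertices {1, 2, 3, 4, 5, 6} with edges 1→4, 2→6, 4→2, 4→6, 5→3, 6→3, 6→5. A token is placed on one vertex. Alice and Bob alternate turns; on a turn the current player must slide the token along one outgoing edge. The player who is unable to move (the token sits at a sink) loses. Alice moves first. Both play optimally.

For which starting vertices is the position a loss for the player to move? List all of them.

1, 2, 3

Work bottom-up. With no move the player to move loses. Otherwise the position is W if at least one move leads to an L position for the opponent, and L if every move leads to a W.
Every edge goes from a vertex to one that appears earlier in the order 3, 5, 6, 2, 4, 1, so processing vertices in that order labels each vertex after all of its successors.
3: no outgoing edge → L
5: →3(L), so W
6: →3(L), so W
2: →6(W) only, which is W, so L
4: →2(L), so W
1: →4(W) only, which is W, so L
Reading off the rows marked L gives the requested list; there are 3 such vertices.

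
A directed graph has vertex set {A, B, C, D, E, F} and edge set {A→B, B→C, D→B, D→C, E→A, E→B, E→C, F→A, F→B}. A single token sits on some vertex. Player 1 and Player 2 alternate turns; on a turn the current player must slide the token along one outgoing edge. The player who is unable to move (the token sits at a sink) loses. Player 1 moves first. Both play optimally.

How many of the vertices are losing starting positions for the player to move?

Label each position W (a win for the player to move) or L (a loss). A position with no legal move is L; any other position is W exactly when some move reaches an L, and L when every move reaches a W.
Every edge goes from a vertex to one that appears earlier in the order C, B, D, A, E, F, so processing vertices in that order labels each vertex after all of its successors.
C: no outgoing edge → L
B: →C(L), so W
D: →C(L), so W
A: →B(W) only, which is W, so L
E: →A(L), so W
F: →A(L), so W
The L vertices are A, C; that is 2 in all.

2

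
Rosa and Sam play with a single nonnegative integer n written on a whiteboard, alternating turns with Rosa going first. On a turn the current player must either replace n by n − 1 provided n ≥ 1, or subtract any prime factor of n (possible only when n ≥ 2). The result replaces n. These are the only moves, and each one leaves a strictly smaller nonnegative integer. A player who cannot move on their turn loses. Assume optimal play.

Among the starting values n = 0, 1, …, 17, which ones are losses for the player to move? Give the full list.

0, 4, 8, 12, 16

Work bottom-up. With no move the player to move loses. Otherwise the position is W if at least one move leads to an L position for the opponent, and L if every move leads to a W.
n=0: no move → L
n=1: reaches L-position 0 → W
n=2: reaches L-position 0 → W
n=3: reaches L-position 0 → W
n=4: only reaches 2(W), 3(W), all W → L
n=5: reaches L-position 0 → W
n=6: reaches L-position 4 → W
n=7: reaches L-position 0 → W
n=8: only reaches 6(W), 7(W), all W → L
n=9: reaches L-position 8 → W
n=10: reaches L-position 8 → W
n=11: reaches L-position 0 → W
n=12: only reaches 9(W), 10(W), 11(W), all W → L
n=13: reaches L-position 0 → W
n=14: reaches L-position 12 → W
n=15: reaches L-position 12 → W
n=16: only reaches 14(W), 15(W), all W → L
n=17: reaches L-position 0 → W
Reading off the rows marked L gives the requested list; there are 5 such values of n.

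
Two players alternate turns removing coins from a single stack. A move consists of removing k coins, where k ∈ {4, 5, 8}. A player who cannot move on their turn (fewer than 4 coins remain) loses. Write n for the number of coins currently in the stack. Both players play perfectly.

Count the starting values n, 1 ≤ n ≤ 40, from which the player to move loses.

15

Classify positions by backward induction: terminal positions (no move available) are L. From any other position, the mover wins iff some move reaches an L.
n=0: no move → L
n=1: no move → L
n=2: no move → L
n=3: no move → L
n=4: can move to 0, which is L ⇒ W
n=5: can move to 1, which is L ⇒ W
n=6: can move to 2, which is L ⇒ W
n=7: can move to 3, which is L ⇒ W
n=8: can move to 3, which is L ⇒ W
n=9: can move to 1, which is L ⇒ W
n=10: can move to 2, which is L ⇒ W
n=11: can move to 3, which is L ⇒ W
n=12: moves to 8(W), 7(W), 4(W); every one is W ⇒ L
n=13: moves to 9(W), 8(W), 5(W); every one is W ⇒ L
n=14: moves to 10(W), 9(W), 6(W); every one is W ⇒ L
n=15: moves to 11(W), 10(W), 7(W); every one is W ⇒ L
n=16: can move to 12, which is L ⇒ W
n=17: can move to 13, which is L ⇒ W
n=18: can move to 14, which is L ⇒ W
n=19: can move to 15, which is L ⇒ W
n=20: can move to 15, which is L ⇒ W
n=21: can move to 13, which is L ⇒ W
n=22: can move to 14, which is L ⇒ W
n=23: can move to 15, which is L ⇒ W
n=24: moves to 20(W), 19(W), 16(W); every one is W ⇒ L
n=25: moves to 21(W), 20(W), 17(W); every one is W ⇒ L
n=26: moves to 22(W), 21(W), 18(W); every one is W ⇒ L
n=27: moves to 23(W), 22(W), 19(W); every one is W ⇒ L
n=28: can move to 24, which is L ⇒ W
n=29: can move to 25, which is L ⇒ W
n=30: can move to 26, which is L ⇒ W
n=31: can move to 27, which is L ⇒ W
n=32: can move to 27, which is L ⇒ W
n=33: can move to 25, which is L ⇒ W
n=34: can move to 26, which is L ⇒ W
n=35: can move to 27, which is L ⇒ W
n=36: moves to 32(W), 31(W), 28(W); every one is W ⇒ L
n=37: moves to 33(W), 32(W), 29(W); every one is W ⇒ L
n=38: moves to 34(W), 33(W), 30(W); every one is W ⇒ L
n=39: moves to 35(W), 34(W), 31(W); every one is W ⇒ L
n=40: can move to 36, which is L ⇒ W
L entries with 1 ≤ n ≤ 40 (n=0 is outside the asked range and is not counted): n = 1, 2, 3, 12, 13, 14, 15, 24, 25, 26, 27, 36, 37, 38, 39; that makes 15.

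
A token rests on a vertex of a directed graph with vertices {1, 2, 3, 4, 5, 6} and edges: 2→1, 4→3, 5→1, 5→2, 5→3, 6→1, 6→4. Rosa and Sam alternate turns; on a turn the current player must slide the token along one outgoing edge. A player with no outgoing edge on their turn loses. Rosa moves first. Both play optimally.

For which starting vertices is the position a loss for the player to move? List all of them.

1, 3

Build the W/L table. Terminal = L. A non-terminal position is W if it has a move to some L; otherwise it is L.
Every edge goes from a vertex to one that appears earlier in the order 1, 3, 2, 4, 5, 6, so processing vertices in that order labels each vertex after all of its successors.
1: no outgoing edge → L
3: no outgoing edge → L
2: reaches L-position 1 → W
4: reaches L-position 3 → W
5: reaches L-position 3 → W
6: reaches L-position 1 → W
The losing starting vertices are exactly the entries labelled L in this table (2 of them).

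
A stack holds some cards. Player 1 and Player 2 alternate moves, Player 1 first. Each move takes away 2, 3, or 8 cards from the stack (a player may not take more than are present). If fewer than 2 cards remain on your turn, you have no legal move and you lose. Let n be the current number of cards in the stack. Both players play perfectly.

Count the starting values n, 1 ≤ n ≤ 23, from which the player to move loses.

9

Label each position W (a win for the player to move) or L (a loss). A position with no legal move is L; any other position is W exactly when some move reaches an L, and L when every move reaches a W.
n=0: no move → L
n=1: no move → L
n=2: →0(L), so W
n=3: →1(L), so W
n=4: →1(L), so W
n=5: →3(W), 2(W) — all W, so L
n=6: →4(W), 3(W) — all W, so L
n=7: →5(L), so W
n=8: →6(L), so W
n=9: →6(L), so W
n=10: →8(W), 7(W), 2(W) — all W, so L
n=11: →9(W), 8(W), 3(W) — all W, so L
n=12: →10(L), so W
n=13: →11(L), so W
n=14: →11(L), so W
n=15: →13(W), 12(W), 7(W) — all W, so L
n=16: →14(W), 13(W), 8(W) — all W, so L
n=17: →15(L), so W
n=18: →16(L), so W
n=19: →16(L), so W
n=20: →18(W), 17(W), 12(W) — all W, so L
n=21: →19(W), 18(W), 13(W) — all W, so L
n=22: →20(L), so W
n=23: →21(L), so W
L entries with 1 ≤ n ≤ 23 (n=0 is outside the asked range and is not counted): n = 1, 5, 6, 10, 11, 15, 16, 20, 21; that makes 9.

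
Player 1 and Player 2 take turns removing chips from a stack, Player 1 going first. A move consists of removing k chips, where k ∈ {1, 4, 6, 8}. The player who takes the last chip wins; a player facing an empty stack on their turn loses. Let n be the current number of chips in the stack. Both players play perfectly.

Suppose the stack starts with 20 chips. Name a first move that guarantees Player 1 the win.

Build the W/L table. Terminal = L. A non-terminal position is W if it has a move to some L; otherwise it is L.
n=0: no move → L
n=1: W (go to 0, an L position)
n=2: L (sole option 1(W) is W)
n=3: W (go to 2, an L position)
n=4: W (go to 0, an L position)
n=5: L (options 4(W), 1(W) are all W)
n=6: W (go to 5, an L position)
n=7: L (options 6(W), 3(W), 1(W) are all W)
n=8: W (go to 7, an L position)
n=9: W (go to 5, an L position)
n=10: W (go to 2, an L position)
n=11: W (go to 7, an L position)
n=12: L (options 11(W), 8(W), 6(W), 4(W) are all W)
n=13: W (go to 12, an L position)
n=14: L (options 13(W), 10(W), 8(W), 6(W) are all W)
n=15: W (go to 14, an L position)
n=16: W (go to 12, an L position)
n=17: L (options 16(W), 13(W), 11(W), 9(W) are all W)
n=18: W (go to 17, an L position)
n=19: L (options 18(W), 15(W), 13(W), 11(W) are all W)
n=20: W (go to 19, an L position)
From 20, the L positions reachable in one move are: 19, 14, 12. Any move reaching one of these is winning.

Remove 1, leaving 19.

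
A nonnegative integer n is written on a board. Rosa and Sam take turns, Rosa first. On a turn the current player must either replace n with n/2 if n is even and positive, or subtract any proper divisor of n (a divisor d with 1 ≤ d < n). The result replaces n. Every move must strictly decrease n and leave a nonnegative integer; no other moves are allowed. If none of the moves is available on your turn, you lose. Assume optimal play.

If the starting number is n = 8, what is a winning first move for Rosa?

Build the W/L table. Terminal = L. A non-terminal position is W if it has a move to some L; otherwise it is L.
n=0: no move → L
n=1: no move → L
n=2: can move to 1, which is L ⇒ W
n=3: the only move is to 2(W), a W ⇒ L
n=4: can move to 3, which is L ⇒ W
n=5: the only move is to 4(W), a W ⇒ L
n=6: can move to 3, which is L ⇒ W
n=7: the only move is to 6(W), a W ⇒ L
n=8: can move to 7, which is L ⇒ W
From 8, the L positions reachable in one move are: 7.

Move to 7.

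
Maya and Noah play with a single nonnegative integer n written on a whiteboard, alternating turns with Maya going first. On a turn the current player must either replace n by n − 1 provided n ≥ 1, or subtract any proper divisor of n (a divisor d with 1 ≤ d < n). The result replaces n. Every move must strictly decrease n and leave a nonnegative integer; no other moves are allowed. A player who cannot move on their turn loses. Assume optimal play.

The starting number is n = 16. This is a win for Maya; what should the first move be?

Positions with no move are L. A position that does have a move is losing for the player to move precisely when every available move leads to a winning position for the opponent. Fill in the labels:
n=0: no move → L
n=1: W (go to 0, an L position)
n=2: L (sole option 1(W) is W)
n=3: W (go to 2, an L position)
n=4: W (go to 2, an L position)
n=5: L (sole option 4(W) is W)
n=6: W (go to 5, an L position)
n=7: L (sole option 6(W) is W)
n=8: W (go to 7, an L position)
n=9: L (options 6(W), 8(W) are all W)
n=10: W (go to 5, an L position)
n=11: L (sole option 10(W) is W)
n=12: W (go to 9, an L position)
n=13: L (sole option 12(W) is W)
n=14: W (go to 7, an L position)
n=15: L (options 10(W), 12(W), 14(W) are all W)
n=16: W (go to 15, an L position)
From 16, the L positions reachable in one move are: 15.

Move to 15.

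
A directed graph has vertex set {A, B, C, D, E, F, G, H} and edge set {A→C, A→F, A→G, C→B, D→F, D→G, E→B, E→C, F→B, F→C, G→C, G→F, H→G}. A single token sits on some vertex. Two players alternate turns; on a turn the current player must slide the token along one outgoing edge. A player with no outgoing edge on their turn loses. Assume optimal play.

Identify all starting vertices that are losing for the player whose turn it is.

Work bottom-up. With no move the player to move loses. Otherwise the position is W if at least one move leads to an L position for the opponent, and L if every move leads to a W.
Every edge goes from a vertex to one that appears earlier in the order B, C, E, F, G, A, D, H, so processing vertices in that order labels each vertex after all of its successors.
B: no outgoing edge → L
C: reaches L-position B → W
E: reaches L-position B → W
F: reaches L-position B → W
G: only reaches F(W), C(W), all W → L
A: reaches L-position G → W
D: reaches L-position G → W
H: reaches L-position G → W
Reading off the rows marked L gives the requested list; there are 2 such vertices.

B, G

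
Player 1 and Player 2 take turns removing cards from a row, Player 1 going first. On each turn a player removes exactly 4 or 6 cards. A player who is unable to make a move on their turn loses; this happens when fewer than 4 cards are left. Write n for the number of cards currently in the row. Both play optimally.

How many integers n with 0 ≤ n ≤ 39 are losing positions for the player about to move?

16

Classify positions by backward induction: terminal positions (no move available) are L. From any other position, the mover wins iff some move reaches an L.
n=0: no move → L
n=1: no move → L
n=2: no move → L
n=3: no move → L
n=4: →0(L), so W
n=5: →1(L), so W
n=6: →2(L), so W
n=7: →3(L), so W
n=8: →2(L), so W
n=9: →3(L), so W
n=10: →6(W), 4(W) — all W, so L
n=11: →7(W), 5(W) — all W, so L
n=12: →8(W), 6(W) — all W, so L
n=13: →9(W), 7(W) — all W, so L
n=14: →10(L), so W
n=15: →11(L), so W
n=16: →12(L), so W
n=17: →13(L), so W
n=18: →12(L), so W
n=19: →13(L), so W
n=20: →16(W), 14(W) — all W, so L
n=21: →17(W), 15(W) — all W, so L
n=22: →18(W), 16(W) — all W, so L
n=23: →19(W), 17(W) — all W, so L
n=24: →20(L), so W
n=25: →21(L), so W
n=26: →22(L), so W
n=27: →23(L), so W
n=28: →22(L), so W
n=29: →23(L), so W
n=30: →26(W), 24(W) — all W, so L
n=31: →27(W), 25(W) — all W, so L
n=32: →28(W), 26(W) — all W, so L
n=33: →29(W), 27(W) — all W, so L
n=34: →30(L), so W
n=35: →31(L), so W
n=36: →32(L), so W
n=37: →33(L), so W
n=38: →32(L), so W
n=39: →33(L), so W
L entries with 0 ≤ n ≤ 39: n = 0, 1, 2, 3, 10, 11, 12, 13, 20, 21, 22, 23, 30, 31, 32, 33; that makes 16.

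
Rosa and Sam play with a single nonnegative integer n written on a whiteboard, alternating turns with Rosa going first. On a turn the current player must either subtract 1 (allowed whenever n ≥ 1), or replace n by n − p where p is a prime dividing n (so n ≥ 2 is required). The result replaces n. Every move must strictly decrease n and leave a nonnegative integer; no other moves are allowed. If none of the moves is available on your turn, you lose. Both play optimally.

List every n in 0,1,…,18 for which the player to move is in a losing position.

Work bottom-up. With no move the player to move loses. Otherwise the position is W if at least one move leads to an L position for the opponent, and L if every move leads to a W.
n=0: no move → L
n=1: can move to 0, which is L ⇒ W
n=2: can move to 0, which is L ⇒ W
n=3: can move to 0, which is L ⇒ W
n=4: moves to 2(W), 3(W); every one is W ⇒ L
n=5: can move to 0, which is L ⇒ W
n=6: can move to 4, which is L ⇒ W
n=7: can move to 0, which is L ⇒ W
n=8: moves to 6(W), 7(W); every one is W ⇒ L
n=9: can move to 8, which is L ⇒ W
n=10: can move to 8, which is L ⇒ W
n=11: can move to 0, which is L ⇒ W
n=12: moves to 9(W), 10(W), 11(W); every one is W ⇒ L
n=13: can move to 0, which is L ⇒ W
n=14: can move to 12, which is L ⇒ W
n=15: can move to 12, which is L ⇒ W
n=16: moves to 14(W), 15(W); every one is W ⇒ L
n=17: can move to 0, which is L ⇒ W
n=18: can move to 16, which is L ⇒ W
Reading off the rows marked L gives the requested list; there are 5 such values of n.

0, 4, 8, 12, 16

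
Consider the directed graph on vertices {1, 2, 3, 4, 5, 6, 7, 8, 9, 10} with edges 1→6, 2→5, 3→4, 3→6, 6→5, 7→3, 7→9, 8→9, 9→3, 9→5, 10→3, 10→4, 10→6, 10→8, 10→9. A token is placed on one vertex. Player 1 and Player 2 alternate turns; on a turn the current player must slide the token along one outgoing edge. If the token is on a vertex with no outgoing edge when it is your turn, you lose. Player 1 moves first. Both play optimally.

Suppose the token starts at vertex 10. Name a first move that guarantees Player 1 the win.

Move to 8.

Classify positions by backward induction: terminal positions (no move available) are L. From any other position, the mover wins iff some move reaches an L.
Every edge goes from a vertex to one that appears earlier in the order 4, 5, 6, 2, 3, 9, 8, 10, 1, 7, so processing vertices in that order labels each vertex after all of its successors.
4: no outgoing edge → L
5: no outgoing edge → L
6: reaches L-position 5 → W
2: reaches L-position 5 → W
3: reaches L-position 4 → W
9: reaches L-position 5 → W
8: only reaches 9(W), which is W → L
10: reaches L-position 8 → W
1: only reaches 6(W), which is W → L
7: only reaches 9(W), 3(W), all W → L
From 10, the L positions reachable in one move are: 8, 4. Any move reaching one of these is winning.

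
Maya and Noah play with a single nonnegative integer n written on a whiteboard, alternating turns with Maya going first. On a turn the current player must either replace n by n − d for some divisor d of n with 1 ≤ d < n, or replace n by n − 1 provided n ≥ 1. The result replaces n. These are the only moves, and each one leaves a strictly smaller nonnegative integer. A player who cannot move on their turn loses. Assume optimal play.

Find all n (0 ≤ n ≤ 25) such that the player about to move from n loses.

0, 2, 5, 7, 9, 11, 13, 15, 17, 19, 21, 23, 25

Build the W/L table. Terminal = L. A non-terminal position is W if it has a move to some L; otherwise it is L.
n=0: no move → L
n=1: →0(L), so W
n=2: →1(W) only, which is W, so L
n=3: →2(L), so W
n=4: →2(L), so W
n=5: →4(W) only, which is W, so L
n=6: →5(L), so W
n=7: →6(W) only, which is W, so L
n=8: →7(L), so W
n=9: →6(W), 8(W) — all W, so L
n=10: →5(L), so W
n=11: →10(W) only, which is W, so L
n=12: →9(L), so W
n=13: →12(W) only, which is W, so L
n=14: →7(L), so W
n=15: →10(W), 12(W), 14(W) — all W, so L
n=16: →15(L), so W
n=17: →16(W) only, which is W, so L
n=18: →9(L), so W
n=19: →18(W) only, which is W, so L
n=20: →15(L), so W
n=21: →14(W), 18(W), 20(W) — all W, so L
n=22: →11(L), so W
n=23: →22(W) only, which is W, so L
n=24: →21(L), so W
n=25: →20(W), 24(W) — all W, so L
The losing starting values of n are exactly the entries labelled L in this table (13 of them).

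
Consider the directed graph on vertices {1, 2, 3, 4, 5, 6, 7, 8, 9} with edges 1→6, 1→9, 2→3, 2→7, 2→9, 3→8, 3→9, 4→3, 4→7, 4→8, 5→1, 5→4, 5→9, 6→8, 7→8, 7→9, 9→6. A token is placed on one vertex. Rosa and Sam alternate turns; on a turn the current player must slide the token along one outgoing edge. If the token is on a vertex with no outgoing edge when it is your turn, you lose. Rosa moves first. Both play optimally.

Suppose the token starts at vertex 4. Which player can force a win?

Build the W/L table. Terminal = L. A non-terminal position is W if it has a move to some L; otherwise it is L.
Every edge goes from a vertex to one that appears earlier in the order 8, 6, 9, 1, 7, 3, 4, 5, 2, so processing vertices in that order labels each vertex after all of its successors.
8: no outgoing edge → L
6: →8(L), so W
9: →6(W) only, which is W, so L
1: →9(L), so W
7: →9(L), so W
3: →9(L), so W
4: →8(L), so W
5: →9(L), so W
2: →9(L), so W
From 4 Rosa can move to 8, reaching an L position.

Rosa wins.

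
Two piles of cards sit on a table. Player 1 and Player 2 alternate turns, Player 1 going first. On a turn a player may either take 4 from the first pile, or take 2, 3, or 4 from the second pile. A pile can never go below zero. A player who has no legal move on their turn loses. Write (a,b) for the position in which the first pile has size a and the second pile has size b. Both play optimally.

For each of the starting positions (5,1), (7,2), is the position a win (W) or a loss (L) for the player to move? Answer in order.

Positions with no move are L. A position that does have a move is losing for the player to move precisely when every available move leads to a winning position for the opponent. Fill in the labels:
No move ever increases a pile, so every position that can arise here has a ≤ 7 and b ≤ 2; it is enough to label the cells with 0 ≤ a ≤ 7 and 0 ≤ b ≤ 2.
Every move lowers a or b (never raises either), so fill the grid row by row in increasing a, and left to right within a row: each cell's successors are then already labelled.
      b=0  b=1  b=2
a=0:    L    L    W
a=1:    L    L    W
a=2:    L    L    W
a=3:    L    L    W
a=4:    W    W    L
a=5:    W    W    L
a=6:    W    W    L
a=7:    W    W    L
Cells with no legal move (terminal, hence L): (0,0), (0,1), (1,0), (1,1), (2,0), (2,1), (3,0), (3,1).
The remaining L cells, each justified by listing all of its moves:
(4,2): moves to (0,2)(W), (4,0)(W); every one is W ⇒ L
(5,2): moves to (1,2)(W), (5,0)(W); every one is W ⇒ L
(6,2): moves to (2,2)(W), (6,0)(W); every one is W ⇒ L
(7,2): moves to (3,2)(W), (7,0)(W); every one is W ⇒ L
Every other cell has at least one move into one of the L cells above, so it is W.
(5,1): the move to (1,1) reaches an L cell, so W
(7,2): one of the L cells justified above, so L

(5,1): W, (7,2): L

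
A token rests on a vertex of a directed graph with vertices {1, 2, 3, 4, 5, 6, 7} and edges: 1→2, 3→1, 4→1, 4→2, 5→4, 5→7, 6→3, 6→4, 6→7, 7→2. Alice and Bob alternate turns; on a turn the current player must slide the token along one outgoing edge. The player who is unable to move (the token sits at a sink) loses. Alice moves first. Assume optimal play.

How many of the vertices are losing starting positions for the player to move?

3

Compute win/loss labels from the base case upward. A position with no move is L. Any other position is W if it can reach an L in one move, else L.
Every edge goes from a vertex to one that appears earlier in the order 2, 1, 4, 3, 7, 6, 5, so processing vertices in that order labels each vertex after all of its successors.
2: no outgoing edge → L
1: can move to 2, which is L ⇒ W
4: can move to 2, which is L ⇒ W
3: the only move is to 1(W), a W ⇒ L
7: can move to 2, which is L ⇒ W
6: can move to 3, which is L ⇒ W
5: moves to 7(W), 4(W); every one is W ⇒ L
The L vertices are 2, 3, 5; that is 3 in all.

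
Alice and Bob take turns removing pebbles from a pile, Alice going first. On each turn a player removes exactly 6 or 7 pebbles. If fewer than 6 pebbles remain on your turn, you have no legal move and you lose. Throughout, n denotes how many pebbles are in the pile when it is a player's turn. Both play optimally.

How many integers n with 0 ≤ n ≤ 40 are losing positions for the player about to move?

20

Classify positions by backward induction: terminal positions (no move available) are L. From any other position, the mover wins iff some move reaches an L.
n=0: no move → L
n=1: no move → L
n=2: no move → L
n=3: no move → L
n=4: no move → L
n=5: no move → L
n=6: →0(L), so W
n=7: →1(L), so W
n=8: →2(L), so W
n=9: →3(L), so W
n=10: →4(L), so W
n=11: →5(L), so W
n=12: →5(L), so W
n=13: →7(W), 6(W) — all W, so L
n=14: →8(W), 7(W) — all W, so L
n=15: →9(W), 8(W) — all W, so L
n=16: →10(W), 9(W) — all W, so L
n=17: →11(W), 10(W) — all W, so L
n=18: →12(W), 11(W) — all W, so L
n=19: →13(L), so W
n=20: →14(L), so W
n=21: →15(L), so W
n=22: →16(L), so W
n=23: →17(L), so W
n=24: →18(L), so W
n=25: →18(L), so W
n=26: →20(W), 19(W) — all W, so L
n=27: →21(W), 20(W) — all W, so L
n=28: →22(W), 21(W) — all W, so L
n=29: →23(W), 22(W) — all W, so L
n=30: →24(W), 23(W) — all W, so L
n=31: →25(W), 24(W) — all W, so L
n=32: →26(L), so W
n=33: →27(L), so W
n=34: →28(L), so W
n=35: →29(L), so W
n=36: →30(L), so W
n=37: →31(L), so W
n=38: →31(L), so W
n=39: →33(W), 32(W) — all W, so L
n=40: →34(W), 33(W) — all W, so L
L entries with 0 ≤ n ≤ 40: n = 0, 1, 2, 3, 4, 5, 13, 14, 15, 16, 17, 18, 26, 27, 28, 29, 30, 31, 39, 40; that makes 20.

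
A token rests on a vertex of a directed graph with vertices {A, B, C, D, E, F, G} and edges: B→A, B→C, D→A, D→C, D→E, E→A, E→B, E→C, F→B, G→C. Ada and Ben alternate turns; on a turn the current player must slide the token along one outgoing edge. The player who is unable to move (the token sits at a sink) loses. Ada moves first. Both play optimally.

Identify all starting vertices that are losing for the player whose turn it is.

Work bottom-up. With no move the player to move loses. Otherwise the position is W if at least one move leads to an L position for the opponent, and L if every move leads to a W.
Every edge goes from a vertex to one that appears earlier in the order C, A, B, E, D, G, F, so processing vertices in that order labels each vertex after all of its successors.
C: no outgoing edge → L
A: no outgoing edge → L
B: reaches L-position A → W
E: reaches L-position A → W
D: reaches L-position A → W
G: reaches L-position C → W
F: only reaches B(W), which is W → L
Reading off the rows marked L gives the requested list; there are 3 such vertices.

A, C, F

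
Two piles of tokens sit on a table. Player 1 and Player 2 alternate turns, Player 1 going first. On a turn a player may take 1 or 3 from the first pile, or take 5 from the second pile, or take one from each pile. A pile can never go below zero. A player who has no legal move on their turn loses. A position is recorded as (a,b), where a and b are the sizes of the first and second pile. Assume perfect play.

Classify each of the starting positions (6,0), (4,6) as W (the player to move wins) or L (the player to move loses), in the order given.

Work bottom-up. With no move the player to move loses. Otherwise the position is W if at least one move leads to an L position for the opponent, and L if every move leads to a W.
No move ever increases a pile, so every position that can arise here has a ≤ 6 and b ≤ 6; it is enough to label the cells with 0 ≤ a ≤ 6 and 0 ≤ b ≤ 6.
Every move lowers a or b (never raises either), so fill the grid row by row in increasing a, and left to right within a row: each cell's successors are then already labelled.
      b=0  b=1  b=2  b=3  b=4  b=5  b=6
a=0:    L    L    L    L    L    W    W
a=1:    W    W    W    W    W    W    L
a=2:    L    L    L    L    L    W    W
a=3:    W    W    W    W    W    W    L
a=4:    L    L    L    L    L    W    W
a=5:    W    W    W    W    W    W    L
a=6:    L    L    L    L    L    W    W
Cells with no legal move (terminal, hence L): (0,0), (0,1), (0,2), (0,3), (0,4).
The remaining L cells, each justified by listing all of its moves:
(1,6): moves to (0,6)(W), (1,1)(W), (0,5)(W); every one is W ⇒ L
(2,0): the only move is to (1,0)(W), a W ⇒ L
(2,1): moves to (1,1)(W), (1,0)(W); every one is W ⇒ L
(2,2): moves to (1,2)(W), (1,1)(W); every one is W ⇒ L
(2,3): moves to (1,3)(W), (1,2)(W); every one is W ⇒ L
(2,4): moves to (1,4)(W), (1,3)(W); every one is W ⇒ L
(3,6): moves to (2,6)(W), (0,6)(W), (3,1)(W), (2,5)(W); every one is W ⇒ L
(4,0): moves to (3,0)(W), (1,0)(W); every one is W ⇒ L
(4,1): moves to (3,1)(W), (1,1)(W), (3,0)(W); every one is W ⇒ L
(4,2): moves to (3,2)(W), (1,2)(W), (3,1)(W); every one is W ⇒ L
(4,3): moves to (3,3)(W), (1,3)(W), (3,2)(W); every one is W ⇒ L
(4,4): moves to (3,4)(W), (1,4)(W), (3,3)(W); every one is W ⇒ L
(5,6): moves to (4,6)(W), (2,6)(W), (5,1)(W), (4,5)(W); every one is W ⇒ L
(6,0): moves to (5,0)(W), (3,0)(W); every one is W ⇒ L
(6,1): moves to (5,1)(W), (3,1)(W), (5,0)(W); every one is W ⇒ L
(6,2): moves to (5,2)(W), (3,2)(W), (5,1)(W); every one is W ⇒ L
(6,3): moves to (5,3)(W), (3,3)(W), (5,2)(W); every one is W ⇒ L
(6,4): moves to (5,4)(W), (3,4)(W), (5,3)(W); every one is W ⇒ L
Every other cell has at least one move into one of the L cells above, so it is W.
(6,0): one of the L cells justified above, so L
(4,6): the move to (3,6) reaches an L cell, so W

(6,0): L, (4,6): W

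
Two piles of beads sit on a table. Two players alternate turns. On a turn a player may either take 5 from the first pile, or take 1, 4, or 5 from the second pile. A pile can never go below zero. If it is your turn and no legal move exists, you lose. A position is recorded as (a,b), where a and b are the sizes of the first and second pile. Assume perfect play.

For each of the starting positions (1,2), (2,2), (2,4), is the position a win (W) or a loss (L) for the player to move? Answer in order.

(1,2): L, (2,2): L, (2,4): W

Positions with no move are L. A position that does have a move is losing for the player to move precisely when every available move leads to a winning position for the opponent. Fill in the labels:
No move ever increases a pile, so every position that can arise here has a ≤ 2 and b ≤ 4; it is enough to label the cells with 0 ≤ a ≤ 2 and 0 ≤ b ≤ 4.
Every move lowers a or b (never raises either), so fill the grid row by row in increasing a, and left to right within a row: each cell's successors are then already labelled.
      b=0  b=1  b=2  b=3  b=4
a=0:    L    W    L    W    W
a=1:    L    W    L    W    W
a=2:    L    W    L    W    W
Cells with no legal move (terminal, hence L): (0,0), (1,0), (2,0).
The remaining L cells, each justified by listing all of its moves:
(0,2): L (sole option (0,1)(W) is W)
(1,2): L (sole option (1,1)(W) is W)
(2,2): L (sole option (2,1)(W) is W)
Every other cell has at least one move into one of the L cells above, so it is W.
(1,2): one of the L cells justified above, so L
(2,2): one of the L cells justified above, so L
(2,4): the move to (2,0) reaches an L cell, so W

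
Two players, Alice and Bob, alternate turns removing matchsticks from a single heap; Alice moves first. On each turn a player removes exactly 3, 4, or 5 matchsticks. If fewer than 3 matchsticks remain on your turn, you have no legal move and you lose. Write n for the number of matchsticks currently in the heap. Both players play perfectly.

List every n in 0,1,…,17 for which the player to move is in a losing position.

Work bottom-up. With no move the player to move loses. Otherwise the position is W if at least one move leads to an L position for the opponent, and L if every move leads to a W.
n=0: no move → L
n=1: no move → L
n=2: no move → L
n=3: →0(L), so W
n=4: →1(L), so W
n=5: →2(L), so W
n=6: →2(L), so W
n=7: →2(L), so W
n=8: →5(W), 4(W), 3(W) — all W, so L
n=9: →6(W), 5(W), 4(W) — all W, so L
n=10: →7(W), 6(W), 5(W) — all W, so L
n=11: →8(L), so W
n=12: →9(L), so W
n=13: →10(L), so W
n=14: →10(L), so W
n=15: →10(L), so W
n=16: →13(W), 12(W), 11(W) — all W, so L
n=17: →14(W), 13(W), 12(W) — all W, so L
Reading off the rows marked L gives the requested list; there are 8 such values of n.

0, 1, 2, 8, 9, 10, 16, 17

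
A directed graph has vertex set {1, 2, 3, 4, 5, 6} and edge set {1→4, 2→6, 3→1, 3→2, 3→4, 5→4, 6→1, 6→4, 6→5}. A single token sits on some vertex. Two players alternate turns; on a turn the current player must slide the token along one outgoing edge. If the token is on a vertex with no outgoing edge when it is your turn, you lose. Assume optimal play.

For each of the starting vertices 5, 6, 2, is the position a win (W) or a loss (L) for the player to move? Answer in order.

Label each position W (a win for the player to move) or L (a loss). A position with no legal move is L; any other position is W exactly when some move reaches an L, and L when every move reaches a W.
Every edge goes from a vertex to one that appears earlier in the order 4, 1, 5, 6, 2, 3, so processing vertices in that order labels each vertex after all of its successors.
4: no outgoing edge → L
1: W (go to 4, an L position)
5: W (go to 4, an L position)
6: W (go to 4, an L position)
2: L (sole option 6(W) is W)
3: W (go to 2, an L position)

5: W, 6: W, 2: L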